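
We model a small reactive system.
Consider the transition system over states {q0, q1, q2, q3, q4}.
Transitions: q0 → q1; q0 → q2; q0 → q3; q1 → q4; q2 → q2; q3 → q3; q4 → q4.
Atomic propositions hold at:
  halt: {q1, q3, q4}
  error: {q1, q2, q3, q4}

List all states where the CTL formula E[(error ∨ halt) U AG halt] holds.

{q1, q3, q4}

Sat(error ∨ halt) = {q1, q2, q3, q4}
AG halt: greatest fixpoint, start Z0 = {q1, q3, q4}, keep only states in Sat with every successor in Z. Already a fixed point.
Sat(AG halt) = {q1, q3, q4}
E[(error ∨ halt) U AG halt]: least fixpoint, start Z0 = Sat(AG halt) = {q1, q3, q4}, add states in Sat(error ∨ halt) with some successor in Z. Already a fixed point.
Sat(E[(error ∨ halt) U AG halt]) = {q1, q3, q4}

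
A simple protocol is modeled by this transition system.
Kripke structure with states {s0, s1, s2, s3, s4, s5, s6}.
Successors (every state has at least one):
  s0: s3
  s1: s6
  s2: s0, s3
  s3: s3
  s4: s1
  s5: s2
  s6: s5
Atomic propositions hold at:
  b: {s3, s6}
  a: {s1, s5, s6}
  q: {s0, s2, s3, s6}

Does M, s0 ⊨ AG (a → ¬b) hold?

Sat(¬b) = {s0, s1, s2, s4, s5}
Sat(a → ¬b) = {s0, s1, s2, s3, s4, s5}
AG (a → ¬b): greatest fixpoint, start Z0 = {s0, s1, s2, s3, s4, s5}, keep only states in Sat with every successor in Z. Z1 = {s0, s2, s3, s4, s5}; Z2 = {s0, s2, s3, s5}; fixed.
Sat(AG (a → ¬b)) = {s0, s2, s3, s5}
s0 ∈ Sat(AG (a → ¬b)) = {s0, s2, s3, s5}, so the formula holds at s0.

Yes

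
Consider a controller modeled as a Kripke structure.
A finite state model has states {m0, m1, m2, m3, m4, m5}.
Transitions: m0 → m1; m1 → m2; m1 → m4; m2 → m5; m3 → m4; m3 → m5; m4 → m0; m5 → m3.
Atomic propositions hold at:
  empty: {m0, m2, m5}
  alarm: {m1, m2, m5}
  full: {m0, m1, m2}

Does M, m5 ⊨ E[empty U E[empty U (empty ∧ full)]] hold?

Sat(empty ∧ full) = {m0, m2}
E[empty U (empty ∧ full)]: least fixpoint, start Z0 = Sat((empty ∧ full)) = {m0, m2}, add states in Sat(empty) with some successor in Z. Already a fixed point.
Sat(E[empty U (empty ∧ full)]) = {m0, m2}
E[empty U E[empty U (empty ∧ full)]]: least fixpoint, start Z0 = Sat(E[empty U (empty ∧ full)]) = {m0, m2}, add states in Sat(empty) with some successor in Z. Already a fixed point.
Sat(E[empty U E[empty U (empty ∧ full)]]) = {m0, m2}
m5 ∉ Sat(E[empty U E[empty U (empty ∧ full)]]) = {m0, m2}, so the formula does not hold at m5.

No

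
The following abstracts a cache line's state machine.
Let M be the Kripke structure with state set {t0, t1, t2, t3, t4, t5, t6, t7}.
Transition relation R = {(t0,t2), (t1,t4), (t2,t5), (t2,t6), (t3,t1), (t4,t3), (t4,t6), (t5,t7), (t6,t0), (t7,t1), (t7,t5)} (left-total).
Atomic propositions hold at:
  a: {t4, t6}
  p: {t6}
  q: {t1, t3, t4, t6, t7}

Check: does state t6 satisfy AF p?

AF p: least fixpoint, start Z0 = {t6}, add states with every successor in Z. Already a fixed point.
Sat(AF p) = {t6}
t6 ∈ Sat(AF p) = {t6}, so the formula holds at t6.

Yes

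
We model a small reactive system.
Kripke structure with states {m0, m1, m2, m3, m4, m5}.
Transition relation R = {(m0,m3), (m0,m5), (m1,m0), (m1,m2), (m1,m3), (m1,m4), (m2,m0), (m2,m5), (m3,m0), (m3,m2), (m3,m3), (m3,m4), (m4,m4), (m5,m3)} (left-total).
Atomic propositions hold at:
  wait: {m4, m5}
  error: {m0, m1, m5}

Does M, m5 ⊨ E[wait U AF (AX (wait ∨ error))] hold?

Sat(wait ∨ error) = {m0, m1, m4, m5}
Sat(AX (wait ∨ error)) = {s : every successor in {m0, m1, m4, m5}} = {m2, m4}
AF (AX (wait ∨ error)): least fixpoint, start Z0 = {m2, m4}, add states with every successor in Z. Already a fixed point.
Sat(AF (AX (wait ∨ error))) = {m2, m4}
E[wait U AF (AX (wait ∨ error))]: least fixpoint, start Z0 = Sat(AF (AX (wait ∨ error))) = {m2, m4}, add states in Sat(wait) with some successor in Z. Already a fixed point.
Sat(E[wait U AF (AX (wait ∨ error))]) = {m2, m4}
m5 ∉ Sat(E[wait U AF (AX (wait ∨ error))]) = {m2, m4}, so the formula does not hold at m5.

No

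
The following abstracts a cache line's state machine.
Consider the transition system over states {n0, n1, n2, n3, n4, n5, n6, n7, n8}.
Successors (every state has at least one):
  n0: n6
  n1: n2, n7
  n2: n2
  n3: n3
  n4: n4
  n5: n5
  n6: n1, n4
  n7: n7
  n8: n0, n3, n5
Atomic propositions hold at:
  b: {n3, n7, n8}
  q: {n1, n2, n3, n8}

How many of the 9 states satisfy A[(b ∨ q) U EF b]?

6

Sat(b ∨ q) = {n1, n2, n3, n7, n8}
EF b: least fixpoint, start Z0 = {n3, n7, n8}, add states with some successor in Z. Z1 = {n1, n3, n7, n8}; Z2 = {n1, n3, n6, n7, n8}; Z3 = {n0, n1, n3, n6, n7, n8}; fixed.
Sat(EF b) = {n0, n1, n3, n6, n7, n8}
A[(b ∨ q) U EF b]: least fixpoint, start Z0 = Sat(EF b) = {n0, n1, n3, n6, n7, n8}, add states in Sat(b ∨ q) with every successor in Z. Already a fixed point.
Sat(A[(b ∨ q) U EF b]) = {n0, n1, n3, n6, n7, n8}
|Sat(A[(b ∨ q) U EF b])| = |{n0, n1, n3, n6, n7, n8}| = 6.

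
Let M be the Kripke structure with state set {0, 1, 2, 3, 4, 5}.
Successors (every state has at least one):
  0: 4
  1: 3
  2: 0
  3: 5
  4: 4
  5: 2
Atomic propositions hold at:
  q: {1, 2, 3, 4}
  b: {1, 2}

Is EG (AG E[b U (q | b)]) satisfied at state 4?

Yes

Sat(q | b) = {1, 2, 3, 4}
E[b U (q | b)]: least fixpoint, start Z0 = Sat((q | b)) = {1, 2, 3, 4}, add states in Sat(b) with some successor in Z. Already a fixed point.
Sat(E[b U (q | b)]) = {1, 2, 3, 4}
AG E[b U (q | b)]: greatest fixpoint, start Z0 = {1, 2, 3, 4}, keep only states in Sat with every successor in Z. Z1 = {1, 4}; Z2 = {4}; fixed.
Sat(AG E[b U (q | b)]) = {4}
EG (AG E[b U (q | b)]): greatest fixpoint, start Z0 = {4}, keep only states in Sat with some successor in Z. Already a fixed point.
Sat(EG (AG E[b U (q | b)])) = {4}
4 ∈ Sat(EG (AG E[b U (q | b)])) = {4}, so the formula holds at 4.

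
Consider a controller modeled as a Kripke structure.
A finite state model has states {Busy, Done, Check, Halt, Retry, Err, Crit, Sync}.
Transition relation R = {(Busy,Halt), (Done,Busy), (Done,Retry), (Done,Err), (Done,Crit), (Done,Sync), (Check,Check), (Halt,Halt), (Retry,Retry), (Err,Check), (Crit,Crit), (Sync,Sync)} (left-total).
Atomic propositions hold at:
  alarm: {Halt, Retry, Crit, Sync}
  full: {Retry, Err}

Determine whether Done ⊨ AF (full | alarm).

Yes

Sat(full | alarm) = {Halt, Retry, Err, Crit, Sync}
AF (full | alarm): least fixpoint, start Z0 = {Halt, Retry, Err, Crit, Sync}, add states with every successor in Z. Z1 = {Busy, Halt, Retry, Err, Crit, Sync}; Z2 = {Busy, Done, Halt, Retry, Err, Crit, Sync}; fixed.
Sat(AF (full | alarm)) = {Busy, Done, Halt, Retry, Err, Crit, Sync}
Done ∈ Sat(AF (full | alarm)) = {Busy, Done, Halt, Retry, Err, Crit, Sync}, so the formula holds at Done.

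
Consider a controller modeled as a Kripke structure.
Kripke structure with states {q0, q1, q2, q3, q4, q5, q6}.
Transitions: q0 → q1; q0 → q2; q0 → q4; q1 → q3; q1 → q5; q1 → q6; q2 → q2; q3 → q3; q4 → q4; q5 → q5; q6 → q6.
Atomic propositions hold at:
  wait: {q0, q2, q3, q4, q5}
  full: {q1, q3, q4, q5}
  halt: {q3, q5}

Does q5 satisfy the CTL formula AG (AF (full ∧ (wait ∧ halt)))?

Yes

Sat(wait ∧ halt) = {q3, q5}
Sat(full ∧ (wait ∧ halt)) = {q3, q5}
AF (full ∧ (wait ∧ halt)): least fixpoint, start Z0 = {q3, q5}, add states with every successor in Z. Already a fixed point.
Sat(AF (full ∧ (wait ∧ halt))) = {q3, q5}
AG (AF (full ∧ (wait ∧ halt))): greatest fixpoint, start Z0 = {q3, q5}, keep only states in Sat with every successor in Z. Already a fixed point.
Sat(AG (AF (full ∧ (wait ∧ halt)))) = {q3, q5}
q5 ∈ Sat(AG (AF (full ∧ (wait ∧ halt)))) = {q3, q5}, so the formula holds at q5.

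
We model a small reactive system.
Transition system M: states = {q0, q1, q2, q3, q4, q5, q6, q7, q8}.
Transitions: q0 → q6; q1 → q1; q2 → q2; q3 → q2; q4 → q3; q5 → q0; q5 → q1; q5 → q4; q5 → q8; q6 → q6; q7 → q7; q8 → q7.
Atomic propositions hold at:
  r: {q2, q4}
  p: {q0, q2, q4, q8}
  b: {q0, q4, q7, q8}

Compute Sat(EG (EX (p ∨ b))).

{q2, q3, q5, q7, q8}

Sat(p ∨ b) = {q0, q2, q4, q7, q8}
Sat(EX (p ∨ b)) = {s : some successor in {q0, q2, q4, q7, q8}} = {q2, q3, q5, q7, q8}
EG (EX (p ∨ b)): greatest fixpoint, start Z0 = {q2, q3, q5, q7, q8}, keep only states in Sat with some successor in Z. Already a fixed point.
Sat(EG (EX (p ∨ b))) = {q2, q3, q5, q7, q8}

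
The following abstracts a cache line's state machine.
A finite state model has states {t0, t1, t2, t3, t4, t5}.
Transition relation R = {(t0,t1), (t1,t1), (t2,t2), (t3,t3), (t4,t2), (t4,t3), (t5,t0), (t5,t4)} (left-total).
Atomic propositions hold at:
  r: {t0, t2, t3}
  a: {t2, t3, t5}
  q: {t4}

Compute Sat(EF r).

EF r: least fixpoint, start Z0 = {t0, t2, t3}, add states with some successor in Z. Z1 = {t0, t2, t3, t4, t5}; fixed.
Sat(EF r) = {t0, t2, t3, t4, t5}

{t0, t2, t3, t4, t5}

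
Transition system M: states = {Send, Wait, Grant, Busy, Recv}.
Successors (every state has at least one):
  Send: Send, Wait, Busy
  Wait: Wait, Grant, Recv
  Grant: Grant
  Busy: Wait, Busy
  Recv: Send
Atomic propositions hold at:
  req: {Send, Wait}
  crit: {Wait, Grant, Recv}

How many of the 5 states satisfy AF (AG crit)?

AG crit: greatest fixpoint, start Z0 = {Wait, Grant, Recv}, keep only states in Sat with every successor in Z. Z1 = {Wait, Grant}; Z2 = {Grant}; fixed.
Sat(AG crit) = {Grant}
AF (AG crit): least fixpoint, start Z0 = {Grant}, add states with every successor in Z. Already a fixed point.
Sat(AF (AG crit)) = {Grant}
|Sat(AF (AG crit))| = |{Grant}| = 1.

1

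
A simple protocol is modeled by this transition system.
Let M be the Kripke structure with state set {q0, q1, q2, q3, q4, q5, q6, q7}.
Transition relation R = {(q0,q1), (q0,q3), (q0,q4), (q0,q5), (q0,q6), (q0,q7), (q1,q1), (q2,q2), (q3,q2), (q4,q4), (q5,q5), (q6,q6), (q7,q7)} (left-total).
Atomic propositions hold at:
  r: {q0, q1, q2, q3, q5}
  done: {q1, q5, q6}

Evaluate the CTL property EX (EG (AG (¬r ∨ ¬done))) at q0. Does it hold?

Sat(¬r) = {q4, q6, q7}
Sat(¬done) = {q0, q2, q3, q4, q7}
Sat(¬r ∨ ¬done) = {q0, q2, q3, q4, q6, q7}
AG (¬r ∨ ¬done): greatest fixpoint, start Z0 = {q0, q2, q3, q4, q6, q7}, keep only states in Sat with every successor in Z. Z1 = {q2, q3, q4, q6, q7}; fixed.
Sat(AG (¬r ∨ ¬done)) = {q2, q3, q4, q6, q7}
EG (AG (¬r ∨ ¬done)): greatest fixpoint, start Z0 = {q2, q3, q4, q6, q7}, keep only states in Sat with some successor in Z. Already a fixed point.
Sat(EG (AG (¬r ∨ ¬done))) = {q2, q3, q4, q6, q7}
Sat(EX (EG (AG (¬r ∨ ¬done)))) = {s : some successor in {q2, q3, q4, q6, q7}} = {q0, q2, q3, q4, q6, q7}
q0 ∈ Sat(EX (EG (AG (¬r ∨ ¬done)))) = {q0, q2, q3, q4, q6, q7}, so the formula holds at q0.

Yes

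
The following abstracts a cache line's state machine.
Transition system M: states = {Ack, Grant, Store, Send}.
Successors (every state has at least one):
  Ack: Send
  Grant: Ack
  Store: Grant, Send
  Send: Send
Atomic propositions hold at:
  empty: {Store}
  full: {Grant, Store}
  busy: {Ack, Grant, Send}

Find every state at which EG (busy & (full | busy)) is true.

{Ack, Grant, Send}

Sat(full | busy) = {Ack, Grant, Store, Send}
Sat(busy & (full | busy)) = {Ack, Grant, Send}
EG (busy & (full | busy)): greatest fixpoint, start Z0 = {Ack, Grant, Send}, keep only states in Sat with some successor in Z. Already a fixed point.
Sat(EG (busy & (full | busy))) = {Ack, Grant, Send}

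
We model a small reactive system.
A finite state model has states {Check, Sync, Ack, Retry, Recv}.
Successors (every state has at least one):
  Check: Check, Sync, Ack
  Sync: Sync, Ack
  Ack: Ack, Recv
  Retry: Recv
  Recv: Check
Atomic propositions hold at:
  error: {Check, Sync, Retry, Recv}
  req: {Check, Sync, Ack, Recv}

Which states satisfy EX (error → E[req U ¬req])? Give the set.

{Check, Sync, Ack}

Sat(¬req) = {Retry}
E[req U ¬req]: least fixpoint, start Z0 = Sat(¬req) = {Retry}, add states in Sat(req) with some successor in Z. Already a fixed point.
Sat(E[req U ¬req]) = {Retry}
Sat(error → E[req U ¬req]) = {Ack, Retry}
Sat(EX (error → E[req U ¬req])) = {s : some successor in {Ack, Retry}} = {Check, Sync, Ack}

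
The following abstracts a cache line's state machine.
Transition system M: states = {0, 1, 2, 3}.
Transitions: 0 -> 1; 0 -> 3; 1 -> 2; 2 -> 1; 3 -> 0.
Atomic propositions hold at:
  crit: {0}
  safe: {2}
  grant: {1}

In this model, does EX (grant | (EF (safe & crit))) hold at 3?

No

Sat(safe & crit) = ∅
EF (safe & crit): least fixpoint, start Z0 = ∅, add states with some successor in Z. Already a fixed point.
Sat(EF (safe & crit)) = ∅
Sat(grant | (EF (safe & crit))) = {1}
Sat(EX (grant | (EF (safe & crit)))) = {s : some successor in {1}} = {0, 2}
3 ∉ Sat(EX (grant | (EF (safe & crit)))) = {0, 2}, so the formula does not hold at 3.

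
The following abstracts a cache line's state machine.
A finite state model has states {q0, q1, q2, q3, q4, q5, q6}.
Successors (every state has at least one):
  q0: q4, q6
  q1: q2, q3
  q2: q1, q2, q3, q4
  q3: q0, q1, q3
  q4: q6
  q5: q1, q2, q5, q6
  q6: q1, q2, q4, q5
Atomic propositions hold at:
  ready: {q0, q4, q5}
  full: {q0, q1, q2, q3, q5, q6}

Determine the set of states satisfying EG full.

EG full: greatest fixpoint, start Z0 = {q0, q1, q2, q3, q5, q6}, keep only states in Sat with some successor in Z. Already a fixed point.
Sat(EG full) = {q0, q1, q2, q3, q5, q6}

{q0, q1, q2, q3, q5, q6}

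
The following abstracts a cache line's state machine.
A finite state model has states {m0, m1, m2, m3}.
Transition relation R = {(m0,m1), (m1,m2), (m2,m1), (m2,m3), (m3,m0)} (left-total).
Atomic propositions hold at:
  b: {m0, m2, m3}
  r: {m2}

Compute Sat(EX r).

{m1}

Sat(EX r) = {s : some successor in {m2}} = {m1}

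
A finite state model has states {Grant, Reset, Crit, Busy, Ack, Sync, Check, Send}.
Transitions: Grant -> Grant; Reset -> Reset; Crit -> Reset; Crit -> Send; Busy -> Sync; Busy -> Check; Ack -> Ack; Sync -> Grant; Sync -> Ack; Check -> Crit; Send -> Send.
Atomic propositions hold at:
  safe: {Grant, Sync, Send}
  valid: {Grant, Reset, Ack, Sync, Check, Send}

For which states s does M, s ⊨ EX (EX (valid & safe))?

{Grant, Crit, Busy, Sync, Check, Send}

Sat(valid & safe) = {Grant, Sync, Send}
Sat(EX (valid & safe)) = {s : some successor in {Grant, Sync, Send}} = {Grant, Crit, Busy, Sync, Send}
Sat(EX (EX (valid & safe))) = {s : some successor in {Grant, Crit, Busy, Sync, Send}} = {Grant, Crit, Busy, Sync, Check, Send}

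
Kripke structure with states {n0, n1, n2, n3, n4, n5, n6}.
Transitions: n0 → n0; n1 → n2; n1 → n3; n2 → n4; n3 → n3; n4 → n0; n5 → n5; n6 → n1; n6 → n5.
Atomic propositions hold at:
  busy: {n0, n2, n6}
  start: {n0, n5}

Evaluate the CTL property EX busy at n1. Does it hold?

Yes

Sat(EX busy) = {s : some successor in {n0, n2, n6}} = {n0, n1, n4}
n1 ∈ Sat(EX busy) = {n0, n1, n4}, so the formula holds at n1.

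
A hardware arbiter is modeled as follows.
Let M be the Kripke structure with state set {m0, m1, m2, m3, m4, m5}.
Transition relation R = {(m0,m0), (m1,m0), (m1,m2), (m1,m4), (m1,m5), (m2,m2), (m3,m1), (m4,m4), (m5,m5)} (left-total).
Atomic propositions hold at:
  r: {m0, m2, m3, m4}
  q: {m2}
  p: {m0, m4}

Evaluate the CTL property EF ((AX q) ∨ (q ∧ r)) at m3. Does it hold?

Sat(AX q) = {s : every successor in {m2}} = {m2}
Sat(q ∧ r) = {m2}
Sat((AX q) ∨ (q ∧ r)) = {m2}
EF ((AX q) ∨ (q ∧ r)): least fixpoint, start Z0 = {m2}, add states with some successor in Z. Z1 = {m1, m2}; Z2 = {m1, m2, m3}; fixed.
Sat(EF ((AX q) ∨ (q ∧ r))) = {m1, m2, m3}
m3 ∈ Sat(EF ((AX q) ∨ (q ∧ r))) = {m1, m2, m3}, so the formula holds at m3.

Yes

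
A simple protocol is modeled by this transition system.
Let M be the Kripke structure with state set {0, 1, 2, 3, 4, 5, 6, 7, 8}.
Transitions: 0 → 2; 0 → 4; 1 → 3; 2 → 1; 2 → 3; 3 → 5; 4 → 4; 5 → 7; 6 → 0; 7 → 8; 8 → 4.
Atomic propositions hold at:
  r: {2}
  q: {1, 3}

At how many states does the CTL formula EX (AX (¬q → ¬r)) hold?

8

Sat(¬q) = {0, 2, 4, 5, 6, 7, 8}
Sat(¬r) = {0, 1, 3, 4, 5, 6, 7, 8}
Sat(¬q → ¬r) = {0, 1, 3, 4, 5, 6, 7, 8}
Sat(AX (¬q → ¬r)) = {s : every successor in {0, 1, 3, 4, 5, 6, 7, 8}} = {1, 2, 3, 4, 5, 6, 7, 8}
Sat(EX (AX (¬q → ¬r))) = {s : some successor in {1, 2, 3, 4, 5, 6, 7, 8}} = {0, 1, 2, 3, 4, 5, 7, 8}
|Sat(EX (AX (¬q → ¬r)))| = |{0, 1, 2, 3, 4, 5, 7, 8}| = 8.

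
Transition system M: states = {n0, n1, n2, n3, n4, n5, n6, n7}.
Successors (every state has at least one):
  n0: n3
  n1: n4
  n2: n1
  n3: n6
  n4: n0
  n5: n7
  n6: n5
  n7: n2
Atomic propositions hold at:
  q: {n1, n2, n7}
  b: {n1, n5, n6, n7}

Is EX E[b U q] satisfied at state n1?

No

E[b U q]: least fixpoint, start Z0 = Sat(q) = {n1, n2, n7}, add states in Sat(b) with some successor in Z. Z1 = {n1, n2, n5, n7}; Z2 = {n1, n2, n5, n6, n7}; fixed.
Sat(E[b U q]) = {n1, n2, n5, n6, n7}
Sat(EX E[b U q]) = {s : some successor in {n1, n2, n5, n6, n7}} = {n2, n3, n5, n6, n7}
n1 ∉ Sat(EX E[b U q]) = {n2, n3, n5, n6, n7}, so the formula does not hold at n1.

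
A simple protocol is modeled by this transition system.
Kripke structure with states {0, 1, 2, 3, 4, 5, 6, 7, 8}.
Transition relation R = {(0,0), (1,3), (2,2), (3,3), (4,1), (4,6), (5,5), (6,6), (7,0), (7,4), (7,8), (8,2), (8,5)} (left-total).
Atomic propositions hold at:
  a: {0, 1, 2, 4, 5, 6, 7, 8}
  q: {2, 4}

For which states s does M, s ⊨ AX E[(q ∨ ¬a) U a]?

Sat(¬a) = {3}
Sat(q ∨ ¬a) = {2, 3, 4}
E[(q ∨ ¬a) U a]: least fixpoint, start Z0 = Sat(a) = {0, 1, 2, 4, 5, 6, 7, 8}, add states in Sat(q ∨ ¬a) with some successor in Z. Already a fixed point.
Sat(E[(q ∨ ¬a) U a]) = {0, 1, 2, 4, 5, 6, 7, 8}
Sat(AX E[(q ∨ ¬a) U a]) = {s : every successor in {0, 1, 2, 4, 5, 6, 7, 8}} = {0, 2, 4, 5, 6, 7, 8}

{0, 2, 4, 5, 6, 7, 8}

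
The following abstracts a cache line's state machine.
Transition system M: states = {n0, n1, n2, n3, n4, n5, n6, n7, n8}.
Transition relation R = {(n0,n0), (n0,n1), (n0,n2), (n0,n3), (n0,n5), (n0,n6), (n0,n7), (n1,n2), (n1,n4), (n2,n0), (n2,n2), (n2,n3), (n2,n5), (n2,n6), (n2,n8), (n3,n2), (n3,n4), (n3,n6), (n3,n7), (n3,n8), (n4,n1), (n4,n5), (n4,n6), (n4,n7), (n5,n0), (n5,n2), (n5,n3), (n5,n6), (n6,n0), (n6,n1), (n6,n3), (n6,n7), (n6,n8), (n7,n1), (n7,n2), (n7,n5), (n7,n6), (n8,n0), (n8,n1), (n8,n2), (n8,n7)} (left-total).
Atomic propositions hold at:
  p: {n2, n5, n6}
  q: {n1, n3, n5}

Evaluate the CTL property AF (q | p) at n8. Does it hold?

Sat(q | p) = {n1, n2, n3, n5, n6}
AF (q | p): least fixpoint, start Z0 = {n1, n2, n3, n5, n6}, add states with every successor in Z. Z1 = {n1, n2, n3, n5, n6, n7}; Z2 = {n1, n2, n3, n4, n5, n6, n7}; fixed.
Sat(AF (q | p)) = {n1, n2, n3, n4, n5, n6, n7}
n8 ∉ Sat(AF (q | p)) = {n1, n2, n3, n4, n5, n6, n7}, so the formula does not hold at n8.

No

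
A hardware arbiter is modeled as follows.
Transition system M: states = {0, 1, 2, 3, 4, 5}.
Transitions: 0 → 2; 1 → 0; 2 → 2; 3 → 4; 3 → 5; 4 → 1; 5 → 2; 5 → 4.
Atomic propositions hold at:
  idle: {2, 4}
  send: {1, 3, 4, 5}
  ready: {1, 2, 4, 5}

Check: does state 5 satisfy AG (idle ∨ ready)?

Sat(idle ∨ ready) = {1, 2, 4, 5}
AG (idle ∨ ready): greatest fixpoint, start Z0 = {1, 2, 4, 5}, keep only states in Sat with every successor in Z. Z1 = {2, 4, 5}; Z2 = {2, 5}; Z3 = {2}; fixed.
Sat(AG (idle ∨ ready)) = {2}
5 ∉ Sat(AG (idle ∨ ready)) = {2}, so the formula does not hold at 5.

No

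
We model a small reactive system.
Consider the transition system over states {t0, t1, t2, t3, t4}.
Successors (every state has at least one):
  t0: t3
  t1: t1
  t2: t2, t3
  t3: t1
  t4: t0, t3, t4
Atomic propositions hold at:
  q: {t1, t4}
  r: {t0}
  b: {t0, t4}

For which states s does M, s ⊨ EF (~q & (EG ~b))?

{t0, t2, t3, t4}

Sat(~q) = {t0, t2, t3}
Sat(~b) = {t1, t2, t3}
EG ~b: greatest fixpoint, start Z0 = {t1, t2, t3}, keep only states in Sat with some successor in Z. Already a fixed point.
Sat(EG ~b) = {t1, t2, t3}
Sat(~q & (EG ~b)) = {t2, t3}
EF (~q & (EG ~b)): least fixpoint, start Z0 = {t2, t3}, add states with some successor in Z. Z1 = {t0, t2, t3, t4}; fixed.
Sat(EF (~q & (EG ~b))) = {t0, t2, t3, t4}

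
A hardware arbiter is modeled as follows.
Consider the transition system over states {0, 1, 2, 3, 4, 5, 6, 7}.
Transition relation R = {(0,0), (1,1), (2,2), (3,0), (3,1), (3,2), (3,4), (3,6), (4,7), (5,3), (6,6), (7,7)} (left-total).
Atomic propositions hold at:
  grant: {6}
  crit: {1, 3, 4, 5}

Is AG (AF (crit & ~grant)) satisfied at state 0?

Sat(~grant) = {0, 1, 2, 3, 4, 5, 7}
Sat(crit & ~grant) = {1, 3, 4, 5}
AF (crit & ~grant): least fixpoint, start Z0 = {1, 3, 4, 5}, add states with every successor in Z. Already a fixed point.
Sat(AF (crit & ~grant)) = {1, 3, 4, 5}
AG (AF (crit & ~grant)): greatest fixpoint, start Z0 = {1, 3, 4, 5}, keep only states in Sat with every successor in Z. Z1 = {1, 5}; Z2 = {1}; fixed.
Sat(AG (AF (crit & ~grant))) = {1}
0 ∉ Sat(AG (AF (crit & ~grant))) = {1}, so the formula does not hold at 0.

No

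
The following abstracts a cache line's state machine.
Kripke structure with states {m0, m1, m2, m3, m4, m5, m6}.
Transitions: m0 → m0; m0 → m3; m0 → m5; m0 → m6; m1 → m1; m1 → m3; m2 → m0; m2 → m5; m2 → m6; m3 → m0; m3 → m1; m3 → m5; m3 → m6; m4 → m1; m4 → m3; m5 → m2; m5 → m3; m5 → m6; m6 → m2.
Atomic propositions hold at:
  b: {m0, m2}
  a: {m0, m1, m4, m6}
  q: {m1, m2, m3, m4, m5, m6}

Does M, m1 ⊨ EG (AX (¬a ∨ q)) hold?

Sat(¬a) = {m2, m3, m5}
Sat(¬a ∨ q) = {m1, m2, m3, m4, m5, m6}
Sat(AX (¬a ∨ q)) = {s : every successor in {m1, m2, m3, m4, m5, m6}} = {m1, m4, m5, m6}
EG (AX (¬a ∨ q)): greatest fixpoint, start Z0 = {m1, m4, m5, m6}, keep only states in Sat with some successor in Z. Z1 = {m1, m4, m5}; Z2 = {m1, m4}; fixed.
Sat(EG (AX (¬a ∨ q))) = {m1, m4}
m1 ∈ Sat(EG (AX (¬a ∨ q))) = {m1, m4}, so the formula holds at m1.

Yes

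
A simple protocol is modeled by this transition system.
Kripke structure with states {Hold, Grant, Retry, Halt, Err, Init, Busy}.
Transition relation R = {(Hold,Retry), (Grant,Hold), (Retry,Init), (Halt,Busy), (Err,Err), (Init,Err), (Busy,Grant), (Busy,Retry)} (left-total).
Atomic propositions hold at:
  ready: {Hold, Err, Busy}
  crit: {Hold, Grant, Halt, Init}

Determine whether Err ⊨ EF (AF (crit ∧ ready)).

Sat(crit ∧ ready) = {Hold}
AF (crit ∧ ready): least fixpoint, start Z0 = {Hold}, add states with every successor in Z. Z1 = {Hold, Grant}; fixed.
Sat(AF (crit ∧ ready)) = {Hold, Grant}
EF (AF (crit ∧ ready)): least fixpoint, start Z0 = {Hold, Grant}, add states with some successor in Z. Z1 = {Hold, Grant, Busy}; Z2 = {Hold, Grant, Halt, Busy}; fixed.
Sat(EF (AF (crit ∧ ready))) = {Hold, Grant, Halt, Busy}
Err ∉ Sat(EF (AF (crit ∧ ready))) = {Hold, Grant, Halt, Busy}, so the formula does not hold at Err.

No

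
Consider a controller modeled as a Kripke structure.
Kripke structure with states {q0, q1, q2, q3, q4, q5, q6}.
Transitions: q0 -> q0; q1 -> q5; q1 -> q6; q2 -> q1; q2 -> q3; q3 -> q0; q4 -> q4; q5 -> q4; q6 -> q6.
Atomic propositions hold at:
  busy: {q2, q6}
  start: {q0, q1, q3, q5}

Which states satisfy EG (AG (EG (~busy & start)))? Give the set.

Sat(~busy) = {q0, q1, q3, q4, q5}
Sat(~busy & start) = {q0, q1, q3, q5}
EG (~busy & start): greatest fixpoint, start Z0 = {q0, q1, q3, q5}, keep only states in Sat with some successor in Z. Z1 = {q0, q1, q3}; Z2 = {q0, q3}; fixed.
Sat(EG (~busy & start)) = {q0, q3}
AG (EG (~busy & start)): greatest fixpoint, start Z0 = {q0, q3}, keep only states in Sat with every successor in Z. Already a fixed point.
Sat(AG (EG (~busy & start))) = {q0, q3}
EG (AG (EG (~busy & start))): greatest fixpoint, start Z0 = {q0, q3}, keep only states in Sat with some successor in Z. Already a fixed point.
Sat(EG (AG (EG (~busy & start)))) = {q0, q3}

{q0, q3}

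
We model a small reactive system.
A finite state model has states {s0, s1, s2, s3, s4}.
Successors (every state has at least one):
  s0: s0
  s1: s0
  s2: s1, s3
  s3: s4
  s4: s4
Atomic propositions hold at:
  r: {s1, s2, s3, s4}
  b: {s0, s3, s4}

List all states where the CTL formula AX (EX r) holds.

Sat(EX r) = {s : some successor in {s1, s2, s3, s4}} = {s2, s3, s4}
Sat(AX (EX r)) = {s : every successor in {s2, s3, s4}} = {s3, s4}

{s3, s4}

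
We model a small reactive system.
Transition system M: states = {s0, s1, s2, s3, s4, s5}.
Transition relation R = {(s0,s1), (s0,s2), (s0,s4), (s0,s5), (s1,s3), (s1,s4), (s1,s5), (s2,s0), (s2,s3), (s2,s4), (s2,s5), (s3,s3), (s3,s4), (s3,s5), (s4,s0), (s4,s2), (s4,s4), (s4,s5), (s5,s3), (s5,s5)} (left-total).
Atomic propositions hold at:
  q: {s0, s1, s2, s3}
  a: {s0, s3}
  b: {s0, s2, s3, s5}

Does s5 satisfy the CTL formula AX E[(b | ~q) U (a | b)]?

Sat(~q) = {s4, s5}
Sat(b | ~q) = {s0, s2, s3, s4, s5}
Sat(a | b) = {s0, s2, s3, s5}
E[(b | ~q) U (a | b)]: least fixpoint, start Z0 = Sat((a | b)) = {s0, s2, s3, s5}, add states in Sat(b | ~q) with some successor in Z. Z1 = {s0, s2, s3, s4, s5}; fixed.
Sat(E[(b | ~q) U (a | b)]) = {s0, s2, s3, s4, s5}
Sat(AX E[(b | ~q) U (a | b)]) = {s : every successor in {s0, s2, s3, s4, s5}} = {s1, s2, s3, s4, s5}
s5 ∈ Sat(AX E[(b | ~q) U (a | b)]) = {s1, s2, s3, s4, s5}, so the formula holds at s5.

Yes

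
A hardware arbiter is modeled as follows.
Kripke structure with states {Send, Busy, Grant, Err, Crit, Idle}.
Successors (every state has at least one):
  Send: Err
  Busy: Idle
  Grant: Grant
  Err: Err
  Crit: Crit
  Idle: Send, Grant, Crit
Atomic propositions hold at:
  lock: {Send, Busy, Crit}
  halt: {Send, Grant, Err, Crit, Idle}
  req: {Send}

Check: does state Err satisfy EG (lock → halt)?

Yes

Sat(lock → halt) = {Send, Grant, Err, Crit, Idle}
EG (lock → halt): greatest fixpoint, start Z0 = {Send, Grant, Err, Crit, Idle}, keep only states in Sat with some successor in Z. Already a fixed point.
Sat(EG (lock → halt)) = {Send, Grant, Err, Crit, Idle}
Err ∈ Sat(EG (lock → halt)) = {Send, Grant, Err, Crit, Idle}, so the formula holds at Err.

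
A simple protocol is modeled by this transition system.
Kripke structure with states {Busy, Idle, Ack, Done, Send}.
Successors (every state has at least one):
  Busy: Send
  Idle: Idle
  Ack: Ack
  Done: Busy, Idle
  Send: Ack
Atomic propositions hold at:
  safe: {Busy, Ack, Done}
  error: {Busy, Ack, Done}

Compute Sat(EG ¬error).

Sat(¬error) = {Idle, Send}
EG ¬error: greatest fixpoint, start Z0 = {Idle, Send}, keep only states in Sat with some successor in Z. Z1 = {Idle}; fixed.
Sat(EG ¬error) = {Idle}

{Idle}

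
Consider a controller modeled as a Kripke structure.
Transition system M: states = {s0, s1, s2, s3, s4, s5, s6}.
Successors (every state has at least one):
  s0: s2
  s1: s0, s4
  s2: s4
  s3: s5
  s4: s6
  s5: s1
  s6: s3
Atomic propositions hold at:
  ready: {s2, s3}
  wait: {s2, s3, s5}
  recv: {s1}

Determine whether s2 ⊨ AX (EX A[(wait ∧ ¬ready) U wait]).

No

Sat(¬ready) = {s0, s1, s4, s5, s6}
Sat(wait ∧ ¬ready) = {s5}
A[(wait ∧ ¬ready) U wait]: least fixpoint, start Z0 = Sat(wait) = {s2, s3, s5}, add states in Sat(wait ∧ ¬ready) with every successor in Z. Already a fixed point.
Sat(A[(wait ∧ ¬ready) U wait]) = {s2, s3, s5}
Sat(EX A[(wait ∧ ¬ready) U wait]) = {s : some successor in {s2, s3, s5}} = {s0, s3, s6}
Sat(AX (EX A[(wait ∧ ¬ready) U wait])) = {s : every successor in {s0, s3, s6}} = {s4, s6}
s2 ∉ Sat(AX (EX A[(wait ∧ ¬ready) U wait])) = {s4, s6}, so the formula does not hold at s2.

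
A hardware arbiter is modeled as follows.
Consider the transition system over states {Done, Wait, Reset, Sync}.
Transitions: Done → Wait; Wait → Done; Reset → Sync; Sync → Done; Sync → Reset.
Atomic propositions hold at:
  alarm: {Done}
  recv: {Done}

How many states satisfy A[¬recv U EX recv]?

Sat(¬recv) = {Wait, Reset, Sync}
Sat(EX recv) = {s : some successor in {Done}} = {Wait, Sync}
A[¬recv U EX recv]: least fixpoint, start Z0 = Sat(EX recv) = {Wait, Sync}, add states in Sat(¬recv) with every successor in Z. Z1 = {Wait, Reset, Sync}; fixed.
Sat(A[¬recv U EX recv]) = {Wait, Reset, Sync}
|Sat(A[¬recv U EX recv])| = |{Wait, Reset, Sync}| = 3.

3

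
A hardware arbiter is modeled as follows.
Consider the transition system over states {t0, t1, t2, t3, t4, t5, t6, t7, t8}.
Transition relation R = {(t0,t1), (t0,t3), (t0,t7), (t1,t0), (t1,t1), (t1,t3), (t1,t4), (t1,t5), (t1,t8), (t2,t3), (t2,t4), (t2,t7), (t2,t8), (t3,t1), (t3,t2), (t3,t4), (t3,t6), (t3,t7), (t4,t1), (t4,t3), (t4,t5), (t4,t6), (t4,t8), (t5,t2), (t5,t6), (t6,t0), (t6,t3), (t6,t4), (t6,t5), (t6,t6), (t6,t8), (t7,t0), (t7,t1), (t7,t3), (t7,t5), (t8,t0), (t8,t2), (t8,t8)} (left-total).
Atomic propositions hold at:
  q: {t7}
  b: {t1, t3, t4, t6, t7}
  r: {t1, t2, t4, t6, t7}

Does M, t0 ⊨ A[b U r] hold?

A[b U r]: least fixpoint, start Z0 = Sat(r) = {t1, t2, t4, t6, t7}, add states in Sat(b) with every successor in Z. Z1 = {t1, t2, t3, t4, t6, t7}; fixed.
Sat(A[b U r]) = {t1, t2, t3, t4, t6, t7}
t0 ∉ Sat(A[b U r]) = {t1, t2, t3, t4, t6, t7}, so the formula does not hold at t0.

No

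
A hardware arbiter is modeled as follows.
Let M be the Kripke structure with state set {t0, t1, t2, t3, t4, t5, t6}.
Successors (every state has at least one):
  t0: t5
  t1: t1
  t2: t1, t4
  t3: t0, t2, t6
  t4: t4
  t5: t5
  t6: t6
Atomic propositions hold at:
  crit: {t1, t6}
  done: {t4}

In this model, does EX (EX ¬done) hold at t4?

No

Sat(¬done) = {t0, t1, t2, t3, t5, t6}
Sat(EX ¬done) = {s : some successor in {t0, t1, t2, t3, t5, t6}} = {t0, t1, t2, t3, t5, t6}
Sat(EX (EX ¬done)) = {s : some successor in {t0, t1, t2, t3, t5, t6}} = {t0, t1, t2, t3, t5, t6}
t4 ∉ Sat(EX (EX ¬done)) = {t0, t1, t2, t3, t5, t6}, so the formula does not hold at t4.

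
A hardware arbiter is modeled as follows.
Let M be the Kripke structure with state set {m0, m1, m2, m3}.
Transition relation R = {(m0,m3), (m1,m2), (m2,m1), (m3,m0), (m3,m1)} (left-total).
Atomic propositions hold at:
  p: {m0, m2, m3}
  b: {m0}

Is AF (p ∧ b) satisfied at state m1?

Sat(p ∧ b) = {m0}
AF (p ∧ b): least fixpoint, start Z0 = {m0}, add states with every successor in Z. Already a fixed point.
Sat(AF (p ∧ b)) = {m0}
m1 ∉ Sat(AF (p ∧ b)) = {m0}, so the formula does not hold at m1.

No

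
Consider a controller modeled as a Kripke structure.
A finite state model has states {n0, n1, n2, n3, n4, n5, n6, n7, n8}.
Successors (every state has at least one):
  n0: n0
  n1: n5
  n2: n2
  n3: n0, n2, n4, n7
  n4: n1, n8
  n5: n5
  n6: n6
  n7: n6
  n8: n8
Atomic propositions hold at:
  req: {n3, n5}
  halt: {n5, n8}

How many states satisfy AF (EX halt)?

4

Sat(EX halt) = {s : some successor in {n5, n8}} = {n1, n4, n5, n8}
AF (EX halt): least fixpoint, start Z0 = {n1, n4, n5, n8}, add states with every successor in Z. Already a fixed point.
Sat(AF (EX halt)) = {n1, n4, n5, n8}
|Sat(AF (EX halt))| = |{n1, n4, n5, n8}| = 4.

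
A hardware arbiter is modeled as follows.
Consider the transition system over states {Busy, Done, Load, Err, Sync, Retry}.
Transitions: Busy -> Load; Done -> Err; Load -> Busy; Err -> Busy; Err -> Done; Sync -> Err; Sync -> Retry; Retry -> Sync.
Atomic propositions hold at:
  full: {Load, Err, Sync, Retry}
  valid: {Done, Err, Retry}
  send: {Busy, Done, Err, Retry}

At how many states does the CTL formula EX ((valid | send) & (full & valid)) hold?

2

Sat(valid | send) = {Busy, Done, Err, Retry}
Sat(full & valid) = {Err, Retry}
Sat((valid | send) & (full & valid)) = {Err, Retry}
Sat(EX ((valid | send) & (full & valid))) = {s : some successor in {Err, Retry}} = {Done, Sync}
|Sat(EX ((valid | send) & (full & valid)))| = |{Done, Sync}| = 2.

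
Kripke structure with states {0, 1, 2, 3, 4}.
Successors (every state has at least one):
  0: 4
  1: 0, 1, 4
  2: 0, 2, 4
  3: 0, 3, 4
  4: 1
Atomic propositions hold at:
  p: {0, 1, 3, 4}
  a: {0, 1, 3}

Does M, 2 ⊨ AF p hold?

No

AF p: least fixpoint, start Z0 = {0, 1, 3, 4}, add states with every successor in Z. Already a fixed point.
Sat(AF p) = {0, 1, 3, 4}
2 ∉ Sat(AF p) = {0, 1, 3, 4}, so the formula does not hold at 2.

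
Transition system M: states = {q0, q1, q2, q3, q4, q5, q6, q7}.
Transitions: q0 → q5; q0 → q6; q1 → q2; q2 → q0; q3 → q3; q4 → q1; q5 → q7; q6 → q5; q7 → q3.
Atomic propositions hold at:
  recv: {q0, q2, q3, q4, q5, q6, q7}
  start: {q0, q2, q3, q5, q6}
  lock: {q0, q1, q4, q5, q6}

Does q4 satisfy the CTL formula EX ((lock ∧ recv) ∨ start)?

No

Sat(lock ∧ recv) = {q0, q4, q5, q6}
Sat((lock ∧ recv) ∨ start) = {q0, q2, q3, q4, q5, q6}
Sat(EX ((lock ∧ recv) ∨ start)) = {s : some successor in {q0, q2, q3, q4, q5, q6}} = {q0, q1, q2, q3, q6, q7}
q4 ∉ Sat(EX ((lock ∧ recv) ∨ start)) = {q0, q1, q2, q3, q6, q7}, so the formula does not hold at q4.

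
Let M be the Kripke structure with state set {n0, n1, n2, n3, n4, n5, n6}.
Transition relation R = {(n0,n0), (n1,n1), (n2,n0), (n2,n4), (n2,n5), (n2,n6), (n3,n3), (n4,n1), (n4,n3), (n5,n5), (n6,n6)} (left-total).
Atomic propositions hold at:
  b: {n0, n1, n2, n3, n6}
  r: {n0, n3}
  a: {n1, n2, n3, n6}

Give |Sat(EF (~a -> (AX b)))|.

6

Sat(~a) = {n0, n4, n5}
Sat(AX b) = {s : every successor in {n0, n1, n2, n3, n6}} = {n0, n1, n3, n4, n6}
Sat(~a -> (AX b)) = {n0, n1, n2, n3, n4, n6}
EF (~a -> (AX b)): least fixpoint, start Z0 = {n0, n1, n2, n3, n4, n6}, add states with some successor in Z. Already a fixed point.
Sat(EF (~a -> (AX b))) = {n0, n1, n2, n3, n4, n6}
|Sat(EF (~a -> (AX b)))| = |{n0, n1, n2, n3, n4, n6}| = 6.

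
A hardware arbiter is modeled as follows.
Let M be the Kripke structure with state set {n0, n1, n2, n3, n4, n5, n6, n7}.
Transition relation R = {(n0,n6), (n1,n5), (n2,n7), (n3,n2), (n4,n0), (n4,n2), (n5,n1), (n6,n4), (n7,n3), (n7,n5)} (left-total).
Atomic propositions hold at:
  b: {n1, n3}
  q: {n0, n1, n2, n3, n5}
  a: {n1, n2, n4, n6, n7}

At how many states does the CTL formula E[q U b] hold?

3

E[q U b]: least fixpoint, start Z0 = Sat(b) = {n1, n3}, add states in Sat(q) with some successor in Z. Z1 = {n1, n3, n5}; fixed.
Sat(E[q U b]) = {n1, n3, n5}
|Sat(E[q U b])| = |{n1, n3, n5}| = 3.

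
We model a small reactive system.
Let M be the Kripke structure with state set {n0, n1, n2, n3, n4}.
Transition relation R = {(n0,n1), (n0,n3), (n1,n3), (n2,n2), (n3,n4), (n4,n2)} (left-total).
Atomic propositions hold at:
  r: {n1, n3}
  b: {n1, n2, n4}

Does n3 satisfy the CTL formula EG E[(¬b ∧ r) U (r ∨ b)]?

Yes

Sat(¬b) = {n0, n3}
Sat(¬b ∧ r) = {n3}
Sat(r ∨ b) = {n1, n2, n3, n4}
E[(¬b ∧ r) U (r ∨ b)]: least fixpoint, start Z0 = Sat((r ∨ b)) = {n1, n2, n3, n4}, add states in Sat(¬b ∧ r) with some successor in Z. Already a fixed point.
Sat(E[(¬b ∧ r) U (r ∨ b)]) = {n1, n2, n3, n4}
EG E[(¬b ∧ r) U (r ∨ b)]: greatest fixpoint, start Z0 = {n1, n2, n3, n4}, keep only states in Sat with some successor in Z. Already a fixed point.
Sat(EG E[(¬b ∧ r) U (r ∨ b)]) = {n1, n2, n3, n4}
n3 ∈ Sat(EG E[(¬b ∧ r) U (r ∨ b)]) = {n1, n2, n3, n4}, so the formula holds at n3.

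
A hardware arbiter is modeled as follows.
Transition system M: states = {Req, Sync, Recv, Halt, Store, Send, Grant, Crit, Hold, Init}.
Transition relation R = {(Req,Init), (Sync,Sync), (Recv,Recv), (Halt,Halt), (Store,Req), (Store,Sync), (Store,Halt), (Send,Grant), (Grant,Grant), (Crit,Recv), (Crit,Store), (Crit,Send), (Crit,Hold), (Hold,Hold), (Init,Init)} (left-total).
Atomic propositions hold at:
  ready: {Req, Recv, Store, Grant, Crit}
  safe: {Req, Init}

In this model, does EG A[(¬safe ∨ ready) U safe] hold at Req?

Yes

Sat(¬safe) = {Sync, Recv, Halt, Store, Send, Grant, Crit, Hold}
Sat(¬safe ∨ ready) = {Req, Sync, Recv, Halt, Store, Send, Grant, Crit, Hold}
A[(¬safe ∨ ready) U safe]: least fixpoint, start Z0 = Sat(safe) = {Req, Init}, add states in Sat(¬safe ∨ ready) with every successor in Z. Already a fixed point.
Sat(A[(¬safe ∨ ready) U safe]) = {Req, Init}
EG A[(¬safe ∨ ready) U safe]: greatest fixpoint, start Z0 = {Req, Init}, keep only states in Sat with some successor in Z. Already a fixed point.
Sat(EG A[(¬safe ∨ ready) U safe]) = {Req, Init}
Req ∈ Sat(EG A[(¬safe ∨ ready) U safe]) = {Req, Init}, so the formula holds at Req.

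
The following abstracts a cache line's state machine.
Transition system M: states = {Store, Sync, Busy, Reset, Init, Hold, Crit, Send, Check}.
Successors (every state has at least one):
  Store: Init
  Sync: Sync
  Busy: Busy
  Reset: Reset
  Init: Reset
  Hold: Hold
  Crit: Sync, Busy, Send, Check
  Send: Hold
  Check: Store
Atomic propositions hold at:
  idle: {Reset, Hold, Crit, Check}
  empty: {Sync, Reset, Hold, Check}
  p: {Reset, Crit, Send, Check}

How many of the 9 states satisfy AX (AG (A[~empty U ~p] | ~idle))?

Sat(~empty) = {Store, Busy, Init, Crit, Send}
Sat(~p) = {Store, Sync, Busy, Init, Hold}
A[~empty U ~p]: least fixpoint, start Z0 = Sat(~p) = {Store, Sync, Busy, Init, Hold}, add states in Sat(~empty) with every successor in Z. Z1 = {Store, Sync, Busy, Init, Hold, Send}; fixed.
Sat(A[~empty U ~p]) = {Store, Sync, Busy, Init, Hold, Send}
Sat(~idle) = {Store, Sync, Busy, Init, Send}
Sat(A[~empty U ~p] | ~idle) = {Store, Sync, Busy, Init, Hold, Send}
AG (A[~empty U ~p] | ~idle): greatest fixpoint, start Z0 = {Store, Sync, Busy, Init, Hold, Send}, keep only states in Sat with every successor in Z. Z1 = {Store, Sync, Busy, Hold, Send}; Z2 = {Sync, Busy, Hold, Send}; fixed.
Sat(AG (A[~empty U ~p] | ~idle)) = {Sync, Busy, Hold, Send}
Sat(AX (AG (A[~empty U ~p] | ~idle))) = {s : every successor in {Sync, Busy, Hold, Send}} = {Sync, Busy, Hold, Send}
|Sat(AX (AG (A[~empty U ~p] | ~idle)))| = |{Sync, Busy, Hold, Send}| = 4.

4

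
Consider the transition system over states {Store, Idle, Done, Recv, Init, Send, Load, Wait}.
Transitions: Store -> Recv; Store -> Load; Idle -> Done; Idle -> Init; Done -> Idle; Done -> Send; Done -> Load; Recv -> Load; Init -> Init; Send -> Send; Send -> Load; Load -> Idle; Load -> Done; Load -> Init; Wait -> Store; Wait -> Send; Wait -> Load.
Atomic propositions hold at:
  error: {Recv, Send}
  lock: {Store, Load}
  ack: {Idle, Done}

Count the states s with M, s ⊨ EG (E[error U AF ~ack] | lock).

Sat(~ack) = {Store, Recv, Init, Send, Load, Wait}
AF ~ack: least fixpoint, start Z0 = {Store, Recv, Init, Send, Load, Wait}, add states with every successor in Z. Already a fixed point.
Sat(AF ~ack) = {Store, Recv, Init, Send, Load, Wait}
E[error U AF ~ack]: least fixpoint, start Z0 = Sat(AF ~ack) = {Store, Recv, Init, Send, Load, Wait}, add states in Sat(error) with some successor in Z. Already a fixed point.
Sat(E[error U AF ~ack]) = {Store, Recv, Init, Send, Load, Wait}
Sat(E[error U AF ~ack] | lock) = {Store, Recv, Init, Send, Load, Wait}
EG (E[error U AF ~ack] | lock): greatest fixpoint, start Z0 = {Store, Recv, Init, Send, Load, Wait}, keep only states in Sat with some successor in Z. Already a fixed point.
Sat(EG (E[error U AF ~ack] | lock)) = {Store, Recv, Init, Send, Load, Wait}
|Sat(EG (E[error U AF ~ack] | lock))| = |{Store, Recv, Init, Send, Load, Wait}| = 6.

6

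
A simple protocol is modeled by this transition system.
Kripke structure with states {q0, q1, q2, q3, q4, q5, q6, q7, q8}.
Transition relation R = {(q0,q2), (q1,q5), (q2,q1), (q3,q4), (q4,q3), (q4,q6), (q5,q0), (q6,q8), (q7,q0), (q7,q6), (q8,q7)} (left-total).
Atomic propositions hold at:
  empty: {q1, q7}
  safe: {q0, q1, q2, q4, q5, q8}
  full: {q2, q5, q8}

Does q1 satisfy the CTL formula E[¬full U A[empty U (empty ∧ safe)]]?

Sat(¬full) = {q0, q1, q3, q4, q6, q7}
Sat(empty ∧ safe) = {q1}
A[empty U (empty ∧ safe)]: least fixpoint, start Z0 = Sat((empty ∧ safe)) = {q1}, add states in Sat(empty) with every successor in Z. Already a fixed point.
Sat(A[empty U (empty ∧ safe)]) = {q1}
E[¬full U A[empty U (empty ∧ safe)]]: least fixpoint, start Z0 = Sat(A[empty U (empty ∧ safe)]) = {q1}, add states in Sat(¬full) with some successor in Z. Already a fixed point.
Sat(E[¬full U A[empty U (empty ∧ safe)]]) = {q1}
q1 ∈ Sat(E[¬full U A[empty U (empty ∧ safe)]]) = {q1}, so the formula holds at q1.

Yes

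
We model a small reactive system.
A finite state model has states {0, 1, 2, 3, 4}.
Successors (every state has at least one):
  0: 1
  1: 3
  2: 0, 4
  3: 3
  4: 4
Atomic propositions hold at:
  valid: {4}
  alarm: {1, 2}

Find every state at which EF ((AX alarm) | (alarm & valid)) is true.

{0, 2}

Sat(AX alarm) = {s : every successor in {1, 2}} = {0}
Sat(alarm & valid) = ∅
Sat((AX alarm) | (alarm & valid)) = {0}
EF ((AX alarm) | (alarm & valid)): least fixpoint, start Z0 = {0}, add states with some successor in Z. Z1 = {0, 2}; fixed.
Sat(EF ((AX alarm) | (alarm & valid))) = {0, 2}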